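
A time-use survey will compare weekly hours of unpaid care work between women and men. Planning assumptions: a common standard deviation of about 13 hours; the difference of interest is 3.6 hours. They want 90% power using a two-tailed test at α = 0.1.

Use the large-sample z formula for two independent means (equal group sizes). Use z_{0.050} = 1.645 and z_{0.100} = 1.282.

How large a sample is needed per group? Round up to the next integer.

n = 224 per group

n = (z_{α/2} + z_β)² · (σ₁² + σ₂²) / δ²
  = (1.645 + 1.282)² · (2·13² = 338) / 3.6²
  = 8.5673 · 338 / 12.96
  = 223.44
Round up → n = 224 per group.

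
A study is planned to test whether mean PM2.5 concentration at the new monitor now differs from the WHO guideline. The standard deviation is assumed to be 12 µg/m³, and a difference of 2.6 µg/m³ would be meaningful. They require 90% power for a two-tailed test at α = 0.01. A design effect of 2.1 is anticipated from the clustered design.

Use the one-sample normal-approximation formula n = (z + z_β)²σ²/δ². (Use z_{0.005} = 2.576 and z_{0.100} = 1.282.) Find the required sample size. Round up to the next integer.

n = (z_{α/2} + z_β)² · σ² / δ²
  = (2.576 + 1.282)² · 12² / 2.6²
  = 14.8842 · 144 / 6.76
  = 317.06
Design effect: 2.1 × 317.06 = 665.82.
Round up → n = 666.

n = 666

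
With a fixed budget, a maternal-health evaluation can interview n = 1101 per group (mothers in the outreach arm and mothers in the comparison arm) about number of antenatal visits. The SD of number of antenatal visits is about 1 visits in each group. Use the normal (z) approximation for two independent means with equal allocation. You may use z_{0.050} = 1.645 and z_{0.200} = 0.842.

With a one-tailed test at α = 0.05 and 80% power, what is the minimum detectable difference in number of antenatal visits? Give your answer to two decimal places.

Minimum detectable difference ≈ 0.11 visits

δ = (z_α + z_β) · √((σ₁²+σ₂²)/n)
  = (1.645 + 0.842) · √(2/1101)
  = 2.487 · √0.00182
  = 2.487 · 0.0426
  = 0.1060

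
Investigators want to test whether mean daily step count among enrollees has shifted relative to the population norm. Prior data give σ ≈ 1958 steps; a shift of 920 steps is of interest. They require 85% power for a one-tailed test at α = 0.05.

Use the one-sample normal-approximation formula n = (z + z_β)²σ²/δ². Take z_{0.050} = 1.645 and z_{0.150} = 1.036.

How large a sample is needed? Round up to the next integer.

n = 33

n = (z_α + z_β)² · σ² / δ²
  = (1.645 + 1.036)² · 1958² / 920²
  = 7.1878 · 3833764 / 846400
  = 32.56
Round up → n = 33.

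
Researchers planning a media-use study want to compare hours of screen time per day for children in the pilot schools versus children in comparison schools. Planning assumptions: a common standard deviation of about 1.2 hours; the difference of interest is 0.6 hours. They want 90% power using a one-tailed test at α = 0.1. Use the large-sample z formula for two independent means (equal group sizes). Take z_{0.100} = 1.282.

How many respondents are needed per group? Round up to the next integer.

n = 53 per group

n = (z_α + z_β)² · (σ₁² + σ₂²) / δ²
  = (1.282 + 1.282)² · (2·1.2² = 2.88) / 0.6²
  = 6.5741 · 2.88 / 0.36
  = 52.59
Round up → n = 53 per group.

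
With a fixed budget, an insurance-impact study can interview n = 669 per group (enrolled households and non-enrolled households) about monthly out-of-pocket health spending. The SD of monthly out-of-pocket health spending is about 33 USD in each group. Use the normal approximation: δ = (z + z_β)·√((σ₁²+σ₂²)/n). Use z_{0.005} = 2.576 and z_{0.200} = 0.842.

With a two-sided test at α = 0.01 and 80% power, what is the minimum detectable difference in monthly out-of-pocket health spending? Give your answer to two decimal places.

δ = (z_{α/2} + z_β) · √((σ₁²+σ₂²)/n)
  = (2.576 + 0.842) · √(2178/669)
  = 3.418 · √3.2556
  = 3.418 · 1.8043
  = 6.1672

Minimum detectable difference ≈ 6.17 USD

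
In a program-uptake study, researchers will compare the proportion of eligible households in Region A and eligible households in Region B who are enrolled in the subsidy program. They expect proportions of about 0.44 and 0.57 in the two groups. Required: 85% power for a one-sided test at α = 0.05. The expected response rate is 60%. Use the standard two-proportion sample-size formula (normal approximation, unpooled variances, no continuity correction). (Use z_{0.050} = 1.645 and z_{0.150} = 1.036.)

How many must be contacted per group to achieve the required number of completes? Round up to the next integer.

n = 349 per group

n = (z_α + z_β)² · [p₁(1−p₁) + p₂(1−p₂)] / (p₁ − p₂)²
  = (1.645 + 1.036)² · (0.44·0.56 + 0.57·0.43) / (-0.13)²
  = (2.681)² · (0.2464 + 0.2451) / 0.0169
  = 7.1878 · 0.4915 / 0.0169
  = 209.04
Adjust for 60% response: 209.04 / 0.60 = 348.40.
Round up → n = 349 per group.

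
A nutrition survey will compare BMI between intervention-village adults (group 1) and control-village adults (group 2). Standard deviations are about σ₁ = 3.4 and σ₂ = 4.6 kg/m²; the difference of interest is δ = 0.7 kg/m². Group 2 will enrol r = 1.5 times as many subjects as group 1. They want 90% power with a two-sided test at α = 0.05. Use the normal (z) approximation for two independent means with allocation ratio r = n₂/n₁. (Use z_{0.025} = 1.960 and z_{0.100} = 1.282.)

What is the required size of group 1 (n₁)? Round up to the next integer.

n₁ = 551

n₁ = (z_{α/2} + z_β)² · (σ₁² + σ₂²/r) / δ²
   = (1.960 + 1.282)² · (3.4² + 4.6²/1.5) / 0.7²
   = 10.5106 · (11.56 + 14.1067) / 0.49
   = 10.5106 · 25.6667 / 0.49
   = 550.55
Round up → n₁ = 551; n₂ = r·n₁ = 1.5 × 551 = 827.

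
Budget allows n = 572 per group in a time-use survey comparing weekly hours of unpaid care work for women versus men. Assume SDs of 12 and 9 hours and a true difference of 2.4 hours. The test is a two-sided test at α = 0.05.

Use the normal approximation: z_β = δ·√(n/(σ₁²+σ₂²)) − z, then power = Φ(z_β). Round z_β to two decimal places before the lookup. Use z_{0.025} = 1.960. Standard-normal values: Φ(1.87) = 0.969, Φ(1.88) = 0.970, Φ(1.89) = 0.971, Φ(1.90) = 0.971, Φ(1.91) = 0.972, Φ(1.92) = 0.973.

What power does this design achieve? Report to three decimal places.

z_β = δ·√(n/(σ₁²+σ₂²)) − z_{α/2}
    = 2.4 · √(572/225) − 1.960
    = 2.4 · 1.59443 − 1.960
    = 3.8266 − 1.960 = 1.8666 → 1.87
Power = Φ(1.87) = 0.969.

Power ≈ 0.969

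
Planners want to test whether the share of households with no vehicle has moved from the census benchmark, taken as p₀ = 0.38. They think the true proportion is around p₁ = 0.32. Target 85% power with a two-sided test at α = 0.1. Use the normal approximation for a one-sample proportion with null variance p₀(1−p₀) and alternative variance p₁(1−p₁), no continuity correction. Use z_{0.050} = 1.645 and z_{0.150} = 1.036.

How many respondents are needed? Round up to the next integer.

n = 457

n = [z_{α/2}·√(p₀q₀) + z_β·√(p₁q₁)]² / (p₁ − p₀)²
  = [1.645·√(0.38·0.62) + 1.036·√(0.32·0.68)]² / (-0.06)²
  = [1.645·0.4854 + 1.036·0.4665]² / 0.0036
  = [1.2817]² / 0.0036
  = 456.34
Round up → n = 457.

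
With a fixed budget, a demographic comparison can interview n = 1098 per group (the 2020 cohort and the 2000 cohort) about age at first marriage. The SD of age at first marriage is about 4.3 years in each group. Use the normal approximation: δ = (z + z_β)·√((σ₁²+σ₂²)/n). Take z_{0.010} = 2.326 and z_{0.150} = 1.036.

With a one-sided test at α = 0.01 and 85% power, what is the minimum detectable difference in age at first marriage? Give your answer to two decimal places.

δ = (z_α + z_β) · √((σ₁²+σ₂²)/n)
  = (2.326 + 1.036) · √(36.98/1098)
  = 3.362 · √0.03368
  = 3.362 · 0.1835
  = 0.6170

Minimum detectable difference ≈ 0.62 years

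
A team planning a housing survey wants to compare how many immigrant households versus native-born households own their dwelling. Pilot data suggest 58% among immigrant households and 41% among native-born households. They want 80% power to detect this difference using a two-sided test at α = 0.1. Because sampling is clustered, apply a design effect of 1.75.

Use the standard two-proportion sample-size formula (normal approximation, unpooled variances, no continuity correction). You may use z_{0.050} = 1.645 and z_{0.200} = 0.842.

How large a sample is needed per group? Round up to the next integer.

n = 182 per group

n = (z_{α/2} + z_β)² · [p₁(1−p₁) + p₂(1−p₂)] / (p₁ − p₂)²
  = (1.645 + 0.842)² · (0.58·0.42 + 0.41·0.59) / (0.17)²
  = (2.487)² · (0.2436 + 0.2419) / 0.0289
  = 6.1852 · 0.4855 / 0.0289
  = 103.91
Design effect: 1.75 × 103.91 = 181.84.
Round up → n = 182 per group.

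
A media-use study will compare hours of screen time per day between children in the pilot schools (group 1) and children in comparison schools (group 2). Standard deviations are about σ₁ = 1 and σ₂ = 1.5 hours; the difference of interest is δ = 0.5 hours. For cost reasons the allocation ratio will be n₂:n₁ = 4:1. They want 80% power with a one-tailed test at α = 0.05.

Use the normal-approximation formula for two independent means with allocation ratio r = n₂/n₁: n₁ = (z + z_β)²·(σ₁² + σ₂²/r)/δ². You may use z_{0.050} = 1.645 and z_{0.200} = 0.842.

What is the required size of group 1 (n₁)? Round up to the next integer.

n₁ = (z_α + z_β)² · (σ₁² + σ₂²/r) / δ²
   = (1.645 + 0.842)² · (1² + 1.5²/4) / 0.5²
   = 6.1852 · (1 + 0.5625) / 0.25
   = 6.1852 · 1.5625 / 0.25
   = 38.66
Round up → n₁ = 39; n₂ = r·n₁ = 4 × 39 = 156.

n₁ = 39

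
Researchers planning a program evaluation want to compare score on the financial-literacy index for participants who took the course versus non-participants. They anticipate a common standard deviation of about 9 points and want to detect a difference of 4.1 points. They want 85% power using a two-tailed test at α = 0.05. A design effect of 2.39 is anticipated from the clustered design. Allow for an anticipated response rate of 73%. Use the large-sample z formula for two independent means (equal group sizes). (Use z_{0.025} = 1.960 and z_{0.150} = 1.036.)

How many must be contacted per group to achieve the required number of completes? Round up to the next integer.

n = 284 per group

n = (z_{α/2} + z_β)² · (σ₁² + σ₂²) / δ²
  = (1.960 + 1.036)² · (2·9² = 162) / 4.1²
  = 8.9760 · 162 / 16.81
  = 86.50
Design effect: 2.39 × 86.50 = 206.74.
Adjust for 73% response: 206.74 / 0.73 = 283.21.
Round up → n = 284 per group.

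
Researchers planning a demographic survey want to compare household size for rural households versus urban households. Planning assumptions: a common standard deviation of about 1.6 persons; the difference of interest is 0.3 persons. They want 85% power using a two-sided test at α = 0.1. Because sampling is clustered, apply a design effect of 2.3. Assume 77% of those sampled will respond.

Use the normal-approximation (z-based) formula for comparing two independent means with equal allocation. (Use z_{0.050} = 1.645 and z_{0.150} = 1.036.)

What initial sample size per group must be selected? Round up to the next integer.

n = 1222 per group

n = (z_{α/2} + z_β)² · (σ₁² + σ₂²) / δ²
  = (1.645 + 1.036)² · (2·1.6² = 5.12) / 0.3²
  = 7.1878 · 5.12 / 0.09
  = 408.90
Design effect: 2.3 × 408.90 = 940.48.
Adjust for 77% response: 940.48 / 0.77 = 1221.40.
Round up → n = 1222 per group.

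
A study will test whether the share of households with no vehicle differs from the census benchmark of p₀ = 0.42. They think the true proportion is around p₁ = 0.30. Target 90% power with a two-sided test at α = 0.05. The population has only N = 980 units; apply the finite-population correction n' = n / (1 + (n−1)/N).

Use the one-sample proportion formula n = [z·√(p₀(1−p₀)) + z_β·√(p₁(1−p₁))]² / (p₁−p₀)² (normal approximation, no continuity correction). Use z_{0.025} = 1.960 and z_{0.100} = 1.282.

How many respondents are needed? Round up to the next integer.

n = [z_{α/2}·√(p₀q₀) + z_β·√(p₁q₁)]² / (p₁ − p₀)²
  = [1.960·√(0.42·0.58) + 1.282·√(0.30·0.70)]² / (-0.12)²
  = [1.960·0.4936 + 1.282·0.4583]² / 0.0144
  = [1.5549]² / 0.0144
  = 167.89
Finite-population correction (N = 980): 167.89 / (1 + (167.89 − 1)/980) = 143.46.
Round up → n = 144.

n = 144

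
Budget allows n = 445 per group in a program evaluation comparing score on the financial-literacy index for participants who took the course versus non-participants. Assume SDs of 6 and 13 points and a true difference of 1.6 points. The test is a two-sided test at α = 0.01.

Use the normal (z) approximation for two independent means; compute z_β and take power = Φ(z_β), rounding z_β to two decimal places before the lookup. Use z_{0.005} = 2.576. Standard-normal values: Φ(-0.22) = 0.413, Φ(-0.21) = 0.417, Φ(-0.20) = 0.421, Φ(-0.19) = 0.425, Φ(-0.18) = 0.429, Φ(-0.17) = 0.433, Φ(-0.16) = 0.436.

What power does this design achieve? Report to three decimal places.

Power ≈ 0.413

z_β = δ·√(n/(σ₁²+σ₂²)) − z_{α/2}
    = 1.6 · √(445/205) − 2.576
    = 1.6 · 1.47334 − 2.576
    = 2.3573 − 2.576 = -0.2187 → -0.22
Power = Φ(-0.22) = 0.413.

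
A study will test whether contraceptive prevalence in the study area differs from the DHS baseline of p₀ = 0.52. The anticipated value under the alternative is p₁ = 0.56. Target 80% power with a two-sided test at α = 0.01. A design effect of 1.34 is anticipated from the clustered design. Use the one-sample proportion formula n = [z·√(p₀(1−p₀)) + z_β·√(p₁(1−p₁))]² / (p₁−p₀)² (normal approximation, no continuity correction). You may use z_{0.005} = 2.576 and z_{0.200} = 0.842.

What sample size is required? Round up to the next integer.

n = 2435

n = [z_{α/2}·√(p₀q₀) + z_β·√(p₁q₁)]² / (p₁ − p₀)²
  = [2.576·√(0.52·0.48) + 0.842·√(0.56·0.44)]² / (0.04)²
  = [2.576·0.4996 + 0.842·0.4964]² / 0.0016
  = [1.7049]² / 0.0016
  = 1816.74
Design effect: 1.34 × 1816.74 = 2434.42.
Round up → n = 2435.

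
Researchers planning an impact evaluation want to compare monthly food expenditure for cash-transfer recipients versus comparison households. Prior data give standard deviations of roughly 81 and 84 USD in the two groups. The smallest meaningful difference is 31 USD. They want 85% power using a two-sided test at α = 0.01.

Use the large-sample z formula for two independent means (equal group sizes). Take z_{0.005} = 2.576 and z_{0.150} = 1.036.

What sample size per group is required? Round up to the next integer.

n = 185 per group

n = (z_{α/2} + z_β)² · (σ₁² + σ₂²) / δ²
  = (2.576 + 1.036)² · (81² + 84² = 13617) / 31²
  = 13.0465 · 13617 / 961
  = 184.86
Round up → n = 185 per group.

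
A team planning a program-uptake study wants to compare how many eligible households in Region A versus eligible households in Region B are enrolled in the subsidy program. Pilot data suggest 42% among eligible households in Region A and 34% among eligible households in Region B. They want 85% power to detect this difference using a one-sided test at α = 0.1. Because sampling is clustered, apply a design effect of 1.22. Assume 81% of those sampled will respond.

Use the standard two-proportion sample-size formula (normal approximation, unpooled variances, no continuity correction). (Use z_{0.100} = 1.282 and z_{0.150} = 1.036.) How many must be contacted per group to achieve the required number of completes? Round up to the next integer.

n = (z_α + z_β)² · [p₁(1−p₁) + p₂(1−p₂)] / (p₁ − p₂)²
  = (1.282 + 1.036)² · (0.42·0.58 + 0.34·0.66) / (0.08)²
  = (2.318)² · (0.2436 + 0.2244) / 0.0064
  = 5.3731 · 0.4680 / 0.0064
  = 392.91
Design effect: 1.22 × 392.91 = 479.35.
Adjust for 81% response: 479.35 / 0.81 = 591.79.
Round up → n = 592 per group.

n = 592 per group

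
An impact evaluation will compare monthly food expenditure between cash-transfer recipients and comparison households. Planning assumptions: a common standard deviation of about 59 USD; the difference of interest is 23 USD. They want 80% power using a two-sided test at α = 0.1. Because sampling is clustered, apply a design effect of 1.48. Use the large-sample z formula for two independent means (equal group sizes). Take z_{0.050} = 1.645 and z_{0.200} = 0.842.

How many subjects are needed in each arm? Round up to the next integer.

n = 121 per group

n = (z_{α/2} + z_β)² · (σ₁² + σ₂²) / δ²
  = (1.645 + 0.842)² · (2·59² = 6962) / 23²
  = 6.1852 · 6962 / 529
  = 81.40
Design effect: 1.48 × 81.40 = 120.47.
Round up → n = 121 per group.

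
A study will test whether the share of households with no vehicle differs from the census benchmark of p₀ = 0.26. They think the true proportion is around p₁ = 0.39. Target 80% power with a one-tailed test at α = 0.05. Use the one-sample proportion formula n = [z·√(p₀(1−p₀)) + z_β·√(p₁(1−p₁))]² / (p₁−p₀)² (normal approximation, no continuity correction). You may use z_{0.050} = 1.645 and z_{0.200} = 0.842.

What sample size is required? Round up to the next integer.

n = 76

n = [z_α·√(p₀q₀) + z_β·√(p₁q₁)]² / (p₁ − p₀)²
  = [1.645·√(0.26·0.74) + 0.842·√(0.39·0.61)]² / (0.13)²
  = [1.645·0.4386 + 0.842·0.4877]² / 0.0169
  = [1.1322]² / 0.0169
  = 75.86
Round up → n = 76.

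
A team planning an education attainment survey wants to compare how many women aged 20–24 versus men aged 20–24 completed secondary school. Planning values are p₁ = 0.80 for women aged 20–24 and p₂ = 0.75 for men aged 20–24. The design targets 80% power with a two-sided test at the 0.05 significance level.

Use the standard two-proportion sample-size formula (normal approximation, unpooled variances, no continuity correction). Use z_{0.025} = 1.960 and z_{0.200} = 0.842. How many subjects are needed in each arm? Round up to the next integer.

n = 1092 per group

n = (z_{α/2} + z_β)² · [p₁(1−p₁) + p₂(1−p₂)] / (p₁ − p₂)²
  = (1.960 + 0.842)² · (0.80·0.20 + 0.75·0.25) / (0.05)²
  = (2.802)² · (0.1600 + 0.1875) / 0.0025
  = 7.8512 · 0.3475 / 0.0025
  = 1091.32
Round up → n = 1092 per group.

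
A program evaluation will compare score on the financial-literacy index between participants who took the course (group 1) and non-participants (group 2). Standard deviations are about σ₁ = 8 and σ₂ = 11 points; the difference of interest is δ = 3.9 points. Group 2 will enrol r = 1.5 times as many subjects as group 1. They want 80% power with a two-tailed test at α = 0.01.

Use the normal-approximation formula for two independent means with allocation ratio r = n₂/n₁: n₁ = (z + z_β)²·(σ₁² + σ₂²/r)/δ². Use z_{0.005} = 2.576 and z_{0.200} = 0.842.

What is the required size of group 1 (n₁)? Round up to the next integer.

n₁ = (z_{α/2} + z_β)² · (σ₁² + σ₂²/r) / δ²
   = (2.576 + 0.842)² · (8² + 11²/1.5) / 3.9²
   = 11.6827 · (64 + 80.6667) / 15.21
   = 11.6827 · 144.6667 / 15.21
   = 111.12
Round up → n₁ = 112; n₂ = r·n₁ = 1.5 × 112 = 168.

n₁ = 112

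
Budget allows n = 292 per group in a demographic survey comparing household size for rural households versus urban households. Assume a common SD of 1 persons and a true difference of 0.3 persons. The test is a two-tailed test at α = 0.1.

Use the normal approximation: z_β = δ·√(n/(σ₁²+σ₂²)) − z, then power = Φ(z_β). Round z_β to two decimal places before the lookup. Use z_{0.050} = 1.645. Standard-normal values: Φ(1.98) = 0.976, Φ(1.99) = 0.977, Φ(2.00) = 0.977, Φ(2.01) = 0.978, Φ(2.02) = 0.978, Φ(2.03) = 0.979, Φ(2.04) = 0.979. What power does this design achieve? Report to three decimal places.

Power ≈ 0.976

z_β = δ·√(n/(σ₁²+σ₂²)) − z_{α/2}
    = 0.3 · √(292/2) − 1.645
    = 0.3 · 12.08305 − 1.645
    = 3.6249 − 1.645 = 1.9799 → 1.98
Power = Φ(1.98) = 0.976.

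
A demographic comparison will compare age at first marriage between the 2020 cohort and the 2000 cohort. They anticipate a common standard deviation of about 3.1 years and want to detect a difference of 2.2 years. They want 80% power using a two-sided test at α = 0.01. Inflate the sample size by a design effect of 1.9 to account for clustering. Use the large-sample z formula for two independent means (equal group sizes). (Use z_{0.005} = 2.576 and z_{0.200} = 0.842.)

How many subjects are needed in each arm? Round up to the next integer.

n = 89 per group

n = (z_{α/2} + z_β)² · (σ₁² + σ₂²) / δ²
  = (2.576 + 0.842)² · (2·3.1² = 19.22) / 2.2²
  = 11.6827 · 19.22 / 4.84
  = 46.39
Design effect: 1.9 × 46.39 = 88.15.
Round up → n = 89 per group.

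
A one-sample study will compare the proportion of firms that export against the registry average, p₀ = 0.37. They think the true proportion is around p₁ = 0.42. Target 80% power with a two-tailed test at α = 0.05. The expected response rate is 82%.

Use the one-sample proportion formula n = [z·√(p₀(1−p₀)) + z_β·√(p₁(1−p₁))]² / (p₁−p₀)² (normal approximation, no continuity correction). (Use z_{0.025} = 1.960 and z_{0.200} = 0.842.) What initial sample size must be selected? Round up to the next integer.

n = [z_{α/2}·√(p₀q₀) + z_β·√(p₁q₁)]² / (p₁ − p₀)²
  = [1.960·√(0.37·0.63) + 0.842·√(0.42·0.58)]² / (0.05)²
  = [1.960·0.4828 + 0.842·0.4936]² / 0.0025
  = [1.3619]² / 0.0025
  = 741.88
Adjust for 82% response: 741.88 / 0.82 = 904.73.
Round up → n = 905.

n = 905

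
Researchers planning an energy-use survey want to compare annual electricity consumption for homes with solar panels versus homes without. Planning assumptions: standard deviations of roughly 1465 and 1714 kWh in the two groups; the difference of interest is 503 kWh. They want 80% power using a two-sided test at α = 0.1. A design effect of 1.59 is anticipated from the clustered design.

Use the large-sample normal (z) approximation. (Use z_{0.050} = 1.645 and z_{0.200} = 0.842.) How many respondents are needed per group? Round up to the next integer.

n = 198 per group

n = (z_{α/2} + z_β)² · (σ₁² + σ₂²) / δ²
  = (1.645 + 0.842)² · (1465² + 1714² = 5084021) / 503²
  = 6.1852 · 5084021 / 253009
  = 124.29
Design effect: 1.59 × 124.29 = 197.62.
Round up → n = 198 per group.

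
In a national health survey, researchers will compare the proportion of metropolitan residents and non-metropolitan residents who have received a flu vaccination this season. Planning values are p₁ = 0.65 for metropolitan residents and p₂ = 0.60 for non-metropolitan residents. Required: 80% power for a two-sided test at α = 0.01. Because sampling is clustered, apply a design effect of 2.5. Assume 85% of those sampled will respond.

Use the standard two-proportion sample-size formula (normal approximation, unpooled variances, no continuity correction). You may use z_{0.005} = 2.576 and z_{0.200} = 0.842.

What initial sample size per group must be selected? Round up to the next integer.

n = 6426 per group

n = (z_{α/2} + z_β)² · [p₁(1−p₁) + p₂(1−p₂)] / (p₁ − p₂)²
  = (2.576 + 0.842)² · (0.65·0.35 + 0.60·0.40) / (0.05)²
  = (3.418)² · (0.2275 + 0.2400) / 0.0025
  = 11.6827 · 0.4675 / 0.0025
  = 2184.67
Design effect: 2.5 × 2184.67 = 5461.67.
Adjust for 85% response: 5461.67 / 0.85 = 6425.50.
Round up → n = 6426 per group.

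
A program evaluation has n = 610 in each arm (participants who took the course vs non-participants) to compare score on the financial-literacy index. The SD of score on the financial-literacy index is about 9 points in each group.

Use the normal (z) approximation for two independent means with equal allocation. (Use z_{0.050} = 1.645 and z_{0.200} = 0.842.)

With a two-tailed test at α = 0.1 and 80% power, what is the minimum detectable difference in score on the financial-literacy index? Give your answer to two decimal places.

δ = (z_{α/2} + z_β) · √((σ₁²+σ₂²)/n)
  = (1.645 + 0.842) · √(162/610)
  = 2.487 · √0.26557
  = 2.487 · 0.5153
  = 1.2816

Minimum detectable difference ≈ 1.28 points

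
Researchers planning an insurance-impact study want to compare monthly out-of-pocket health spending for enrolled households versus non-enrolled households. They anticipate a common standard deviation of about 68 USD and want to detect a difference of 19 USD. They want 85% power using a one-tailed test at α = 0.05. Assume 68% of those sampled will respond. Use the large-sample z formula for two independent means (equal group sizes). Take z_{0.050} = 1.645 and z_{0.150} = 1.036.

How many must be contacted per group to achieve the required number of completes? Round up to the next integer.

n = (z_α + z_β)² · (σ₁² + σ₂²) / δ²
  = (1.645 + 1.036)² · (2·68² = 9248) / 19²
  = 7.1878 · 9248 / 361
  = 184.13
Adjust for 68% response: 184.13 / 0.68 = 270.79.
Round up → n = 271 per group.

n = 271 per group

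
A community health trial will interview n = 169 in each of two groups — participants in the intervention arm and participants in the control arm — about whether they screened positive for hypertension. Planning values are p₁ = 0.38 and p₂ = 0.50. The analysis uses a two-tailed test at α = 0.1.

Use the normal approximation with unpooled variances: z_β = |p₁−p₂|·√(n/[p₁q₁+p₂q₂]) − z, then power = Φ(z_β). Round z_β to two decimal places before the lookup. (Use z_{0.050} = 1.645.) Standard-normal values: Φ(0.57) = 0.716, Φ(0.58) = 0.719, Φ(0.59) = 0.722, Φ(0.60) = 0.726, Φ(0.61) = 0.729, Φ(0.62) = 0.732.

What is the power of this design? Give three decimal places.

Power ≈ 0.722

z_β = |p₁−p₂|·√(n/[p₁q₁+p₂q₂]) − z_{α/2}
    = 0.12 · √(169/0.4856) − 1.645
    = 0.12 · 18.6554 − 1.645
    = 2.2386 − 1.645 = 0.5936 → 0.59
Power = Φ(0.59) = 0.722.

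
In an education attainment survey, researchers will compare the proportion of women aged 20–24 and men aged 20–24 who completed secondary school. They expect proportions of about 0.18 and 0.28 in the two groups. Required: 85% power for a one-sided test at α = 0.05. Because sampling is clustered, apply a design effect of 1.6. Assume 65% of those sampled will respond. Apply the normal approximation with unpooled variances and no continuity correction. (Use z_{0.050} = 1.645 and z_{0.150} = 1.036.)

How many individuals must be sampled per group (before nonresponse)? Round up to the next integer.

n = (z_α + z_β)² · [p₁(1−p₁) + p₂(1−p₂)] / (p₁ − p₂)²
  = (1.645 + 1.036)² · (0.18·0.82 + 0.28·0.72) / (-0.10)²
  = (2.681)² · (0.1476 + 0.2016) / 0.0100
  = 7.1878 · 0.3492 / 0.0100
  = 251.00
Design effect: 1.6 × 251.00 = 401.59.
Adjust for 65% response: 401.59 / 0.65 = 617.84.
Round up → n = 618 per group.

n = 618 per group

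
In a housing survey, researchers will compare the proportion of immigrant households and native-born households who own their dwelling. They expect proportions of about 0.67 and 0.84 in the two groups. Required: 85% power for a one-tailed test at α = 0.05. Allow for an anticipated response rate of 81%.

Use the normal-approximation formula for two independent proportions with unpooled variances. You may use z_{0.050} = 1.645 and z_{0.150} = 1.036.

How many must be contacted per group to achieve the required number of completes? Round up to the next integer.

n = (z_α + z_β)² · [p₁(1−p₁) + p₂(1−p₂)] / (p₁ − p₂)²
  = (1.645 + 1.036)² · (0.67·0.33 + 0.84·0.16) / (-0.17)²
  = (2.681)² · (0.2211 + 0.1344) / 0.0289
  = 7.1878 · 0.3555 / 0.0289
  = 88.42
Adjust for 81% response: 88.42 / 0.81 = 109.16.
Round up → n = 110 per group.

n = 110 per group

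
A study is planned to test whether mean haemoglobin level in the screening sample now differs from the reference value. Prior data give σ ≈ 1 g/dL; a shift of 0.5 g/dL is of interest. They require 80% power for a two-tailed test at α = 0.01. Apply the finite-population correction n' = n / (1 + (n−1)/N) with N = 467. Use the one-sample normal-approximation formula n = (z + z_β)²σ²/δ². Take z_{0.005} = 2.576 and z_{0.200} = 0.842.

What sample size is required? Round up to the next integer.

n = 43

n = (z_{α/2} + z_β)² · σ² / δ²
  = (2.576 + 0.842)² · 1² / 0.5²
  = 11.6827 · 1 / 0.25
  = 46.73
Finite-population correction (N = 467): 46.73 / (1 + (46.73 − 1)/467) = 42.56.
Round up → n = 43.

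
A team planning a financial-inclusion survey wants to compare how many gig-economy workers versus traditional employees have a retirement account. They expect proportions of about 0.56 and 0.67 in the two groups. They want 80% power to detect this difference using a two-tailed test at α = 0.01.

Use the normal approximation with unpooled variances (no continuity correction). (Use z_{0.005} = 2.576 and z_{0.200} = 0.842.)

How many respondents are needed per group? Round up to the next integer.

n = 452 per group

n = (z_{α/2} + z_β)² · [p₁(1−p₁) + p₂(1−p₂)] / (p₁ − p₂)²
  = (2.576 + 0.842)² · (0.56·0.44 + 0.67·0.33) / (-0.11)²
  = (3.418)² · (0.2464 + 0.2211) / 0.0121
  = 11.6827 · 0.4675 / 0.0121
  = 451.38
Round up → n = 452 per group.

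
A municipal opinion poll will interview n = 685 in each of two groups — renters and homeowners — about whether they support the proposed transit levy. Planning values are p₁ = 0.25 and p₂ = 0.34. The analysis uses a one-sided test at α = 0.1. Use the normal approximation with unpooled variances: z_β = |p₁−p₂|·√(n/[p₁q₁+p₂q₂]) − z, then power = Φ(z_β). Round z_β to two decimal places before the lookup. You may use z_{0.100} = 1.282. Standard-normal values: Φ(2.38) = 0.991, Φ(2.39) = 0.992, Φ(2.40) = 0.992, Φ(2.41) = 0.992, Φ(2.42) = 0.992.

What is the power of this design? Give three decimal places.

Power ≈ 0.992

z_β = |p₁−p₂|·√(n/[p₁q₁+p₂q₂]) − z_α
    = 0.09 · √(685/0.4119) − 1.282
    = 0.09 · 40.7802 − 1.282
    = 3.6702 − 1.282 = 2.3882 → 2.39
Power = Φ(2.39) = 0.992.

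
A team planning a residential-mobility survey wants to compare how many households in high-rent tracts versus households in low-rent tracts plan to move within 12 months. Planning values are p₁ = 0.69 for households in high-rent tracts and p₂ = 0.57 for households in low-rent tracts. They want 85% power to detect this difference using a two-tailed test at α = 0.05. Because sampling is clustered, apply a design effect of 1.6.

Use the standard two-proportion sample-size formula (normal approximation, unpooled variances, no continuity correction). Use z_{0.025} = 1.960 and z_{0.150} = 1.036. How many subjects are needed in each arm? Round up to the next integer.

n = 458 per group

n = (z_{α/2} + z_β)² · [p₁(1−p₁) + p₂(1−p₂)] / (p₁ − p₂)²
  = (1.960 + 1.036)² · (0.69·0.31 + 0.57·0.43) / (0.12)²
  = (2.996)² · (0.2139 + 0.2451) / 0.0144
  = 8.9760 · 0.4590 / 0.0144
  = 286.11
Design effect: 1.6 × 286.11 = 457.78.
Round up → n = 458 per group.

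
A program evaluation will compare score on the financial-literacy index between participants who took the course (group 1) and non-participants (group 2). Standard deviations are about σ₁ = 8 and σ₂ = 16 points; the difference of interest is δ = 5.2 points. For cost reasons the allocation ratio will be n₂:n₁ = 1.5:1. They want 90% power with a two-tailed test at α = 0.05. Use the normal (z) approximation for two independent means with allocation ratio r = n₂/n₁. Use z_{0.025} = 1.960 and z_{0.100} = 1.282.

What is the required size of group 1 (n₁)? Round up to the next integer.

n₁ = 92

n₁ = (z_{α/2} + z_β)² · (σ₁² + σ₂²/r) / δ²
   = (1.960 + 1.282)² · (8² + 16²/1.5) / 5.2²
   = 10.5106 · (64 + 170.6667) / 27.04
   = 10.5106 · 234.6667 / 27.04
   = 91.22
Round up → n₁ = 92; n₂ = r·n₁ = 1.5 × 92 = 138.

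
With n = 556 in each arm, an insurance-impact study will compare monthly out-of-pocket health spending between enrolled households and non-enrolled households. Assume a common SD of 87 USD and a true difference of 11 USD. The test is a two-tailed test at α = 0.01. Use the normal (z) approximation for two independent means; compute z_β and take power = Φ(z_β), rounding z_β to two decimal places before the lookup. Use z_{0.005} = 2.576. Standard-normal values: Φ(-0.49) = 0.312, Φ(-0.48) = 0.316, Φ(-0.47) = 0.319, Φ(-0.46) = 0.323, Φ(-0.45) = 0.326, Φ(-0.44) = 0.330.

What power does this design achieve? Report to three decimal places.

Power ≈ 0.319

z_β = δ·√(n/(σ₁²+σ₂²)) − z_{α/2}
    = 11 · √(556/15138) − 2.576
    = 11 · 0.19165 − 2.576
    = 2.1081 − 2.576 = -0.4679 → -0.47
Power = Φ(-0.47) = 0.319.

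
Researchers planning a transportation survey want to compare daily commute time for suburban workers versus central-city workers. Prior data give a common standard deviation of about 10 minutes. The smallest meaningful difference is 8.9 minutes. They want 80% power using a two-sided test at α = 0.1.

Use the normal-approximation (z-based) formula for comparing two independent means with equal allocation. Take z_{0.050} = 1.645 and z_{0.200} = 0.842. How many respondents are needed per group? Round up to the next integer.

n = (z_{α/2} + z_β)² · (σ₁² + σ₂²) / δ²
  = (1.645 + 0.842)² · (2·10² = 200) / 8.9²
  = 6.1852 · 200 / 79.21
  = 15.62
Round up → n = 16 per group.

n = 16 per group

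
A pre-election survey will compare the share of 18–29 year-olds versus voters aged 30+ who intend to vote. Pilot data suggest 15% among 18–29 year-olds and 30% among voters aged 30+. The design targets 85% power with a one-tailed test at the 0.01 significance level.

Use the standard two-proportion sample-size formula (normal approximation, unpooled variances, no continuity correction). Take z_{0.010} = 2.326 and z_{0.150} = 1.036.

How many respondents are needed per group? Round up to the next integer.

n = (z_α + z_β)² · [p₁(1−p₁) + p₂(1−p₂)] / (p₁ − p₂)²
  = (2.326 + 1.036)² · (0.15·0.85 + 0.30·0.70) / (-0.15)²
  = (3.362)² · (0.1275 + 0.2100) / 0.0225
  = 11.3030 · 0.3375 / 0.0225
  = 169.55
Round up → n = 170 per group.

n = 170 per group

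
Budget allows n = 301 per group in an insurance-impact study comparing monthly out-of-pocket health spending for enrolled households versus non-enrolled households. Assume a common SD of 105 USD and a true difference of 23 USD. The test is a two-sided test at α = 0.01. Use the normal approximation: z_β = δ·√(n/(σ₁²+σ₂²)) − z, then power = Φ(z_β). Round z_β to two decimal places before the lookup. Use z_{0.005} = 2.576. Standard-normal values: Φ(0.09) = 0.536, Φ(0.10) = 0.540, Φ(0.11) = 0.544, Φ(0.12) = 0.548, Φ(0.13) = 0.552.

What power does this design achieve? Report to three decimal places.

Power ≈ 0.544

z_β = δ·√(n/(σ₁²+σ₂²)) − z_{α/2}
    = 23 · √(301/22050) − 2.576
    = 23 · 0.11684 − 2.576
    = 2.6872 − 2.576 = 0.1112 → 0.11
Power = Φ(0.11) = 0.544.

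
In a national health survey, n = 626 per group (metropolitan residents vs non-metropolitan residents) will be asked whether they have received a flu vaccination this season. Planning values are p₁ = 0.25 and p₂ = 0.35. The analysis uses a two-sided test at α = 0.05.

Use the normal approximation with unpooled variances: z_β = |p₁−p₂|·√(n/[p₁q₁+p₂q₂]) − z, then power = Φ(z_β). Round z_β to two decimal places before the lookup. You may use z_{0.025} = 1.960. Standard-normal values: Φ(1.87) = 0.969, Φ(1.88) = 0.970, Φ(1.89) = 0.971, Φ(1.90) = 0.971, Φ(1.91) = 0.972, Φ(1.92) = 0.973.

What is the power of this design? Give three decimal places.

z_β = |p₁−p₂|·√(n/[p₁q₁+p₂q₂]) − z_{α/2}
    = 0.10 · √(626/0.4150) − 1.960
    = 0.10 · 38.8386 − 1.960
    = 3.8839 − 1.960 = 1.9239 → 1.92
Power = Φ(1.92) = 0.973.

Power ≈ 0.973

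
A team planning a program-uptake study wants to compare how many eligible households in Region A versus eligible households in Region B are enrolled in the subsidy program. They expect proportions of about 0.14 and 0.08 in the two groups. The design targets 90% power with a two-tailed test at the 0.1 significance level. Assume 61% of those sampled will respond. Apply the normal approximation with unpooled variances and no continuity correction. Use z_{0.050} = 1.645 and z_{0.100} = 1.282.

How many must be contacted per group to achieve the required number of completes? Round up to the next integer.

n = 757 per group

n = (z_{α/2} + z_β)² · [p₁(1−p₁) + p₂(1−p₂)] / (p₁ − p₂)²
  = (1.645 + 1.282)² · (0.14·0.86 + 0.08·0.92) / (0.06)²
  = (2.927)² · (0.1204 + 0.0736) / 0.0036
  = 8.5673 · 0.1940 / 0.0036
  = 461.68
Adjust for 61% response: 461.68 / 0.61 = 756.86.
Round up → n = 757 per group.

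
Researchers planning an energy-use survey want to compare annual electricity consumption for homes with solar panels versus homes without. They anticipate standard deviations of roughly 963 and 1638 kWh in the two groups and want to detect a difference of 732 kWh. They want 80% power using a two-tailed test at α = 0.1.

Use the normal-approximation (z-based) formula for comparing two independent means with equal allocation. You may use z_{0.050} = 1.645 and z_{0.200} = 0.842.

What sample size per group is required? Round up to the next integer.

n = (z_{α/2} + z_β)² · (σ₁² + σ₂²) / δ²
  = (1.645 + 0.842)² · (963² + 1638² = 3610413) / 732²
  = 6.1852 · 3610413 / 535824
  = 41.68
Round up → n = 42 per group.

n = 42 per group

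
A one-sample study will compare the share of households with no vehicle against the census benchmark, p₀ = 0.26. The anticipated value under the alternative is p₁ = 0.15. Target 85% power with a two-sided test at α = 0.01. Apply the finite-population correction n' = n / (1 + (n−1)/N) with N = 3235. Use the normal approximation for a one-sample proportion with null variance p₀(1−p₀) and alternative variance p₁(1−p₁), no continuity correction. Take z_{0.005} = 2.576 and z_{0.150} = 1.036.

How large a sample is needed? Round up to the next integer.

n = 176

n = [z_{α/2}·√(p₀q₀) + z_β·√(p₁q₁)]² / (p₁ − p₀)²
  = [2.576·√(0.26·0.74) + 1.036·√(0.15·0.85)]² / (-0.11)²
  = [2.576·0.4386 + 1.036·0.3571]² / 0.0121
  = [1.4998]² / 0.0121
  = 185.91
Finite-population correction (N = 3235): 185.91 / (1 + (185.91 − 1)/3235) = 175.86.
Round up → n = 176.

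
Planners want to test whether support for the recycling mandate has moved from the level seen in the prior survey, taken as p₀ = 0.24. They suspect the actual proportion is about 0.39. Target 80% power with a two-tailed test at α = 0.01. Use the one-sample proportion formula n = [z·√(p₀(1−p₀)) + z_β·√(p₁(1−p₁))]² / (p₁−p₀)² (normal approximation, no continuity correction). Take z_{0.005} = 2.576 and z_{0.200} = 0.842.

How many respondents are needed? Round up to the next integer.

n = 102

n = [z_{α/2}·√(p₀q₀) + z_β·√(p₁q₁)]² / (p₁ − p₀)²
  = [2.576·√(0.24·0.76) + 0.842·√(0.39·0.61)]² / (0.15)²
  = [2.576·0.4271 + 0.842·0.4877]² / 0.0225
  = [1.5109]² / 0.0225
  = 101.45
Round up → n = 102.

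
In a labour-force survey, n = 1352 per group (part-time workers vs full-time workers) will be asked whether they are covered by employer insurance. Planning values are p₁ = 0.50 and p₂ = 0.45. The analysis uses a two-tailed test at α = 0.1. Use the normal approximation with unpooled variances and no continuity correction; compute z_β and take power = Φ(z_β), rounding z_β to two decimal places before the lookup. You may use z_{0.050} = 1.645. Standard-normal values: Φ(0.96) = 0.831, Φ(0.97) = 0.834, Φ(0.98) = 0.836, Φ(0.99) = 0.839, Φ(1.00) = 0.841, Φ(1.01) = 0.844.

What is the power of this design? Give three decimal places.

z_β = |p₁−p₂|·√(n/[p₁q₁+p₂q₂]) − z_{α/2}
    = 0.05 · √(1352/0.4975) − 1.645
    = 0.05 · 52.1305 − 1.645
    = 2.6065 − 1.645 = 0.9615 → 0.96
Power = Φ(0.96) = 0.831.

Power ≈ 0.831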